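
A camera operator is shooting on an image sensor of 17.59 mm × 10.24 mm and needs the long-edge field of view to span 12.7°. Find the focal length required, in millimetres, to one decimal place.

79.0 mm

From α = 2·arctan(w/2f) we get f = w / (2·tan(α/2)).
With w = 17.59 mm and α/2 = 6.35°, tan(α/2) ≈ 0.11128, so f ≈ 17.59 / 0.22257 ≈ 79.0317 mm.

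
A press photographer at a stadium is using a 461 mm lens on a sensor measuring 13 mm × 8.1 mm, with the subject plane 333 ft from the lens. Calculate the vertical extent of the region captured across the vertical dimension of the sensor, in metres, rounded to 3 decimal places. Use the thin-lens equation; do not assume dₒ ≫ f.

1.775 m

dₒ: 333 ft × 304.8 mm/ft = 101498.40 mm.
Similar triangles through the lens centre give W/dₒ = h/dᵢ; with 1/f = 1/dₒ + 1/dᵢ this gives W = h·(dₒ − f)/f.
W = 8.1 mm × (101498 − 461) / 461 = 8.1 × 219.1701 ≈ 1775.277 mm = 1.77528 m.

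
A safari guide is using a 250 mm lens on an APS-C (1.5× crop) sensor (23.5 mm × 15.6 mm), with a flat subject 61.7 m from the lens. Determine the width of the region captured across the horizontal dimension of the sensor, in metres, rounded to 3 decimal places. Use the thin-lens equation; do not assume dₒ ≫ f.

dₒ: 61.7 m = 61700 mm.
Similar triangles through the lens centre give W/dₒ = w/dᵢ; with 1/f = 1/dₒ + 1/dᵢ this gives W = w·(dₒ − f)/f.
W = 23.5 mm × (61700 − 250) / 250 = 23.5 × 245.8000 ≈ 5776.300 mm = 5.7763 m.

5.776 m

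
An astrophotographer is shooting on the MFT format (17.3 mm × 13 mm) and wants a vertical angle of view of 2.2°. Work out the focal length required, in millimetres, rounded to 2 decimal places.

From α = 2·arctan(h/2f) we get f = h / (2·tan(α/2)).
With h = 13 mm and α/2 = 1.1°, tan(α/2) ≈ 0.01920, so f ≈ 13 / 0.03840 ≈ 338.5244 mm.

338.52 mm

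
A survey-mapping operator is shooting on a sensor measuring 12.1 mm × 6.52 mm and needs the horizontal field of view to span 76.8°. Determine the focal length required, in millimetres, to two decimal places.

From α = 2·arctan(w/2f) we get f = w / (2·tan(α/2)).
With w = 12.1 mm and α/2 = 38.4°, tan(α/2) ≈ 0.79259, so f ≈ 12.1 / 1.58518 ≈ 7.6332 mm.

7.63 mm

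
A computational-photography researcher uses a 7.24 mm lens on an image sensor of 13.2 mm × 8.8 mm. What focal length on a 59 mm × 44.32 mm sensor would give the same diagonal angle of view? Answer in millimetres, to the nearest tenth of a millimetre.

33.7 mm

Sensor diagonal = √(13.2² + 8.8²) = √251.6800 ≈ 15.8644 mm.
Sensor diagonal = √(59² + 44.32²) = √5445.2624 ≈ 73.7920 mm.
Equal angle of view means equal diagonal/f ratio, so f₂ = f₁ · (diagonal₂/diagonal₁) = 7.24 × 73.7920/15.8644.
f₂ = 7.24 × 4.65141 ≈ 33.676 mm.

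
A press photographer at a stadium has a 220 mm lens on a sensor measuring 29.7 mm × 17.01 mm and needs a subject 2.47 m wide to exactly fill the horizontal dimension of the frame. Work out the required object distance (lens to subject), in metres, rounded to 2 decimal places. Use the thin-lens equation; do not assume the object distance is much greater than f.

18.52 m

W: 2.47 m = 2470 mm.
Magnification m = w/W = dᵢ/dₒ; combined with 1/f = 1/dₒ + 1/dᵢ this gives dₒ = f·(1 + W/w).
dₒ = 220 mm × (1 + 2470/29.7) = 220 × 84.1650 ≈ 18516.296 mm = 18.5163 m.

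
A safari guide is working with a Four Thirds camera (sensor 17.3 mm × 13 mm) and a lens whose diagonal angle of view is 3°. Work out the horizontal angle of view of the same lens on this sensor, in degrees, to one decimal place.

Sensor diagonal = √(17.3² + 13²) = √468.2900 ≈ 21.6400 mm.
From the diagonal AOV: f = 21.6400 / (2·tan(1.5°)) = 21.6400 / 0.05237 ≈ 413.1993 mm.
Horizontal AOV = 2·arctan(17.3 / (2 × 413.1993)) = 2·arctan(0.02093) ≈ 2.3985°.

2.4°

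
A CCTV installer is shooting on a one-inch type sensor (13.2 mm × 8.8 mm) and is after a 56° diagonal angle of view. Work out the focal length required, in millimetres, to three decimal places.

Sensor diagonal = √(13.2² + 8.8²) = √251.6800 ≈ 15.8644 mm.
From α = 2·arctan(d/2f) we get f = d / (2·tan(α/2)).
With d = 15.8644 mm and α/2 = 28°, tan(α/2) ≈ 0.53171, so f ≈ 15.8644 / 1.06342 ≈ 14.9183 mm.

14.918 mm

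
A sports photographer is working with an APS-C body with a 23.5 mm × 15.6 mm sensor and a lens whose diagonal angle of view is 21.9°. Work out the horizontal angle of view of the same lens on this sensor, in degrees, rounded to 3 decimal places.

18.314°

Sensor diagonal = √(23.5² + 15.6²) = √795.6100 ≈ 28.2066 mm.
From the diagonal AOV: f = 28.2066 / (2·tan(10.95°)) = 28.2066 / 0.38695 ≈ 72.8947 mm.
Horizontal AOV = 2·arctan(23.5 / (2 × 72.8947)) = 2·arctan(0.16119) ≈ 18.3137°.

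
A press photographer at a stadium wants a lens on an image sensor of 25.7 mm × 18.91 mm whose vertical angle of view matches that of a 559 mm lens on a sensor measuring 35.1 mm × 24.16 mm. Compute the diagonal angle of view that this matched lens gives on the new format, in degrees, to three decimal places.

Equal vertical AOV ⇒ f₂ = f₁ · 18.91/24.16 = 559 × 0.78270 ≈ 437.5286 mm.
Sensor diagonal = √(25.7² + 18.91²) = √1018.0781 ≈ 31.9073 mm.
Diagonal AOV on the new format = 2·arctan(31.9073 / (2 × 437.5286)) = 2·arctan(0.03646) ≈ 4.1765°.

4.177°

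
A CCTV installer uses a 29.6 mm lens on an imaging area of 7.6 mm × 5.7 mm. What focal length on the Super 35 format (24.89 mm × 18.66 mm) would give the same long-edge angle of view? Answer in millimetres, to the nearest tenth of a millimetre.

Equal angle of view means equal width/f ratio, so f₂ = f₁ · (width₂/width₁) = 29.6 × 24.89/7.6.
f₂ = 29.6 × 3.27500 ≈ 96.940 mm.

96.9 mm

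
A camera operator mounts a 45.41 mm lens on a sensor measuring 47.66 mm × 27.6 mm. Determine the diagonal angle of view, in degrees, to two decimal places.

62.47°

Sensor diagonal = √(47.66² + 27.6²) = √3033.2356 ≈ 55.0748 mm.
Angle of view α = 2·arctan(d/2f) with d = 55.0748 mm and f = 45.41 mm.
d/2f = 0.60642; arctan(0.60642) ≈ 31.2333°, so α ≈ 62.4667°.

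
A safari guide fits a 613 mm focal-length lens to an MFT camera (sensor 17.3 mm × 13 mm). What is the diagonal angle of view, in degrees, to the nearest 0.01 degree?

2.02°

Sensor diagonal = √(17.3² + 13²) = √468.2900 ≈ 21.6400 mm.
Angle of view α = 2·arctan(d/2f) with d = 21.6400 mm and f = 613 mm.
d/2f = 0.01765; arctan(0.01765) ≈ 1.0112°, so α ≈ 2.0224°.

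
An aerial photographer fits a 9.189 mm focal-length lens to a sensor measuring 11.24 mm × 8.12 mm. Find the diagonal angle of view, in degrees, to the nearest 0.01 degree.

Sensor diagonal = √(11.24² + 8.12²) = √192.2720 ≈ 13.8662 mm.
Angle of view α = 2·arctan(d/2f) with d = 13.8662 mm and f = 9.189 mm.
d/2f = 0.75450; arctan(0.75450) ≈ 37.0346°, so α ≈ 74.0692°.

74.07°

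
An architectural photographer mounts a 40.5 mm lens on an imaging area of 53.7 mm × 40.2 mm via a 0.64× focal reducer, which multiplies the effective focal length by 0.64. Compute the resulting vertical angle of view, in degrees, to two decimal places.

Effective focal length f = 40.5 × 0.64 = 25.92 mm.
α = 2·arctan(40.2 / (2 × 25.92)) = 2·arctan(0.77546) ≈ 75.5845°.

75.58°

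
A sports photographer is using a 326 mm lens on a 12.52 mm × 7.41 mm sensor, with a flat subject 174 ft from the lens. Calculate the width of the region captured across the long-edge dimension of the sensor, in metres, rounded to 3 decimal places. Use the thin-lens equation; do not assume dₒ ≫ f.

dₒ: 174 ft × 304.8 mm/ft = 53035.20 mm.
Similar triangles through the lens centre give W/dₒ = w/dᵢ; with 1/f = 1/dₒ + 1/dᵢ this gives W = w·(dₒ − f)/f.
W = 12.52 mm × (53035.2 − 326) / 326 = 12.52 × 161.6847 ≈ 2024.292 mm = 2.02429 m.

2.024 m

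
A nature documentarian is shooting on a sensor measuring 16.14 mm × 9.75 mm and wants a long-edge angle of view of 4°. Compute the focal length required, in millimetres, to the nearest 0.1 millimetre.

231.1 mm

From α = 2·arctan(w/2f) we get f = w / (2·tan(α/2)).
With w = 16.14 mm and α/2 = 2°, tan(α/2) ≈ 0.03492, so f ≈ 16.14 / 0.06984 ≈ 231.0946 mm.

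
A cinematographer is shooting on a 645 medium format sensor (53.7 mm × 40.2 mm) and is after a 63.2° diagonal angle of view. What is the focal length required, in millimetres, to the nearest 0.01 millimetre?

54.52 mm

Sensor diagonal = √(53.7² + 40.2²) = √4499.7300 ≈ 67.0800 mm.
From α = 2·arctan(d/2f) we get f = d / (2·tan(α/2)).
With d = 67.0800 mm and α/2 = 31.6°, tan(α/2) ≈ 0.61520, so f ≈ 67.0800 / 1.23041 ≈ 54.5185 mm.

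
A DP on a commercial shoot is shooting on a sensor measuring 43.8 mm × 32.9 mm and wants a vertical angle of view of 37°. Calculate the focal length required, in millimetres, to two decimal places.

49.16 mm

From α = 2·arctan(h/2f) we get f = h / (2·tan(α/2)).
With h = 32.9 mm and α/2 = 18.5°, tan(α/2) ≈ 0.33460, so f ≈ 32.9 / 0.66919 ≈ 49.1639 mm.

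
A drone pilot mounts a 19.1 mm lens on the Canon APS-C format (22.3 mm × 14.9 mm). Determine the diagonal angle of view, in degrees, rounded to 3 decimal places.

Sensor diagonal = √(22.3² + 14.9²) = √719.3000 ≈ 26.8198 mm.
Angle of view α = 2·arctan(d/2f) with d = 26.8198 mm and f = 19.1 mm.
d/2f = 0.70209; arctan(0.70209) ≈ 35.0722°, so α ≈ 70.1445°.

70.144°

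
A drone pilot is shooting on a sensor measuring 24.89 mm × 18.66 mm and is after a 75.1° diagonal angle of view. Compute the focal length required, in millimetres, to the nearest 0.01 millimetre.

Sensor diagonal = √(24.89² + 18.66²) = √967.7077 ≈ 31.1080 mm.
From α = 2·arctan(d/2f) we get f = d / (2·tan(α/2)).
With d = 31.1080 mm and α/2 = 37.55°, tan(α/2) ≈ 0.76871, so f ≈ 31.1080 / 1.53743 ≈ 20.2338 mm.

20.23 mm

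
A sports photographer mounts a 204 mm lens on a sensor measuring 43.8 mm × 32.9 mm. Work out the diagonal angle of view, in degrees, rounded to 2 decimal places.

Sensor diagonal = √(43.8² + 32.9²) = √3000.8500 ≈ 54.7800 mm.
Angle of view α = 2·arctan(d/2f) with d = 54.7800 mm and f = 204 mm.
d/2f = 0.13426; arctan(0.13426) ≈ 7.6471°, so α ≈ 15.2941°.

15.29°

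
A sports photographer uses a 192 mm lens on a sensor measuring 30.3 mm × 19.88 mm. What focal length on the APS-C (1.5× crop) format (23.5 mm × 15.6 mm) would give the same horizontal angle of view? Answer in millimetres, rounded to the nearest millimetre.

Equal angle of view means equal width/f ratio, so f₂ = f₁ · (width₂/width₁) = 192 × 23.5/30.3.
f₂ = 192 × 0.77558 ≈ 148.911 mm.

149 mm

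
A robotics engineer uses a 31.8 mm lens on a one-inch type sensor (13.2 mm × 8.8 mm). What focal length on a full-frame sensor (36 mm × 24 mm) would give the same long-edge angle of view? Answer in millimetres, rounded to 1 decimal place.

Equal angle of view means equal width/f ratio, so f₂ = f₁ · (width₂/width₁) = 31.8 × 36/13.2.
f₂ = 31.8 × 2.72727 ≈ 86.727 mm.

86.7 mm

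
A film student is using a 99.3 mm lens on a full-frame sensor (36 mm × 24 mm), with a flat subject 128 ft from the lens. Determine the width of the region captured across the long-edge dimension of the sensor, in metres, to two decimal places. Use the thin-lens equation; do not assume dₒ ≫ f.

14.11 m

dₒ: 128 ft × 304.8 mm/ft = 39014.40 mm.
Similar triangles through the lens centre give W/dₒ = w/dᵢ; with 1/f = 1/dₒ + 1/dᵢ this gives W = w·(dₒ − f)/f.
W = 36 mm × (39014.4 − 99.3) / 99.3 = 36 × 391.8942 ≈ 14108.193 mm = 14.1082 m.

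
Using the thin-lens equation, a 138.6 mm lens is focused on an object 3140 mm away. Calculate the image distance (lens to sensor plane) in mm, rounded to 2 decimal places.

1/dᵢ = 1/f − 1/dₒ = 1/138.6 − 1/3140 = 0.0068965 mm⁻¹.
dᵢ = 1/0.0068965 ≈ 145.0003 mm.

145.00 mm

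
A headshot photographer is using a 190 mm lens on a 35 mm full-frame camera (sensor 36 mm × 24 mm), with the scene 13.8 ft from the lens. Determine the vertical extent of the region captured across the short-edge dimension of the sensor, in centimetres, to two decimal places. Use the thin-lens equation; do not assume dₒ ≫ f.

50.73 cm

dₒ: 13.8 ft × 304.8 mm/ft = 4206.24 mm.
Similar triangles through the lens centre give W/dₒ = h/dᵢ; with 1/f = 1/dₒ + 1/dᵢ this gives W = h·(dₒ − f)/f.
W = 24 mm × (4206.24 − 190) / 190 = 24 × 21.1381 ≈ 507.315 mm = 50.7315 cm.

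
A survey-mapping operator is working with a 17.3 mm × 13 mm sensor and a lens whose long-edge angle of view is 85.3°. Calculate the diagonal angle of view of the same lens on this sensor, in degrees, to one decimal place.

98.1°

From the long-edge AOV: f = 17.3 / (2·tan(42.65°)) = 17.3 / 1.84232 ≈ 9.3903 mm.
Sensor diagonal = √(17.3² + 13²) = √468.2900 ≈ 21.6400 mm.
Diagonal AOV = 2·arctan(21.6400 / (2 × 9.3903)) = 2·arctan(1.15225) ≈ 98.0926°.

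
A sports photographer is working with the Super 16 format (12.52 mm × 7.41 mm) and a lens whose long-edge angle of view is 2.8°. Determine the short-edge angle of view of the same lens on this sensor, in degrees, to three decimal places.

From the long-edge AOV: f = 12.52 / (2·tan(1.4°)) = 12.52 / 0.04888 ≈ 256.1430 mm.
Short-edge AOV = 2·arctan(7.41 / (2 × 256.1430)) = 2·arctan(0.01446) ≈ 1.6574°.

1.657°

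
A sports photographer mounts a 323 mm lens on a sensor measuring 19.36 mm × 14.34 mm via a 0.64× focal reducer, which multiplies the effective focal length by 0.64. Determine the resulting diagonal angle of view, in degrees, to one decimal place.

Effective focal length f = 323 × 0.64 = 206.72 mm.
Sensor diagonal = √(19.36² + 14.34²) = √580.4452 ≈ 24.0924 mm.
α = 2·arctan(24.092 / (2 × 206.72)) = 2·arctan(0.05827) ≈ 6.6701°.

6.7°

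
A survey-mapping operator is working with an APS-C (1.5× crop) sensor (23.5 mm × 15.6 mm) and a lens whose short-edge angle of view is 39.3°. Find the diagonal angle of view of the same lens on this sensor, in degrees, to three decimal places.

From the short-edge AOV: f = 15.6 / (2·tan(19.65°)) = 15.6 / 0.71414 ≈ 21.8446 mm.
Sensor diagonal = √(23.5² + 15.6²) = √795.6100 ≈ 28.2066 mm.
Diagonal AOV = 2·arctan(28.2066 / (2 × 21.8446)) = 2·arctan(0.64562) ≈ 65.6941°.

65.694°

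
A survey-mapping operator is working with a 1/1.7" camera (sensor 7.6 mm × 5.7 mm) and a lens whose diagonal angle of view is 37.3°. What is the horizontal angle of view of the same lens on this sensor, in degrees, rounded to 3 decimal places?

Sensor diagonal = √(7.6² + 5.7²) = √90.2500 ≈ 9.5000 mm.
From the diagonal AOV: f = 9.5000 / (2·tan(18.65°)) = 9.5000 / 0.67502 ≈ 14.0737 mm.
Horizontal AOV = 2·arctan(7.6 / (2 × 14.0737)) = 2·arctan(0.27001) ≈ 30.2199°.

30.220°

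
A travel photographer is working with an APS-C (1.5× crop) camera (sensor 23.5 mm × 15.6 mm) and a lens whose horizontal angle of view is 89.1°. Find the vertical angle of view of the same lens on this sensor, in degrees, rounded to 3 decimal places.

66.328°

From the horizontal AOV: f = 23.5 / (2·tan(44.55°)) = 23.5 / 1.96883 ≈ 11.9360 mm.
Vertical AOV = 2·arctan(15.6 / (2 × 11.9360)) = 2·arctan(0.65348) ≈ 66.3279°.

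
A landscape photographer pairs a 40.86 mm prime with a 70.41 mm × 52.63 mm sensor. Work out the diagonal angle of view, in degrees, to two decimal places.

94.18°

Sensor diagonal = √(70.41² + 52.63²) = √7727.4850 ≈ 87.9061 mm.
Angle of view α = 2·arctan(d/2f) with d = 87.9061 mm and f = 40.86 mm.
d/2f = 1.07570; arctan(1.07570) ≈ 47.0886°, so α ≈ 94.1772°.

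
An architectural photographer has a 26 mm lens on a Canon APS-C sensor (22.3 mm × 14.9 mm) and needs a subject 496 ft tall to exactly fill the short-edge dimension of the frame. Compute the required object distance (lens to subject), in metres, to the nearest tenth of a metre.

263.8 m

W: 496 ft × 304.8 mm/ft = 151180.80 mm.
Magnification m = h/W = dᵢ/dₒ; combined with 1/f = 1/dₒ + 1/dᵢ this gives dₒ = f·(1 + W/h).
dₒ = 26 mm × (1 + 151181/14.9) = 26 × 10147.3621 ≈ 263831.414 mm = 263.831 m.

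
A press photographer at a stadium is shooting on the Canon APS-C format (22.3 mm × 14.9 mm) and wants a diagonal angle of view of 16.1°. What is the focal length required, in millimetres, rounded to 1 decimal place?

Sensor diagonal = √(22.3² + 14.9²) = √719.3000 ≈ 26.8198 mm.
From α = 2·arctan(d/2f) we get f = d / (2·tan(α/2)).
With d = 26.8198 mm and α/2 = 8.05°, tan(α/2) ≈ 0.14143, so f ≈ 26.8198 / 0.28286 ≈ 94.8158 mm.

94.8 mm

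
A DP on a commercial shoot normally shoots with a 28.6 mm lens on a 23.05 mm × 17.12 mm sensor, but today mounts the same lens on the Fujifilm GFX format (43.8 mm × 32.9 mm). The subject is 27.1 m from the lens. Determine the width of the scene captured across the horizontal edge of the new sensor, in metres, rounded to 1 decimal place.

41.5 m

The focal length stays 28.6 mm; the relevant sensor dimension is now w = 43.8 mm. Object distance dₒ = 27.1 m = 27100 mm.
Thin-lens field width W = w·(dₒ − f)/f = 43.8 × (27100 − 28.6)/28.6 ≈ 41458.997 mm = 41.459 m.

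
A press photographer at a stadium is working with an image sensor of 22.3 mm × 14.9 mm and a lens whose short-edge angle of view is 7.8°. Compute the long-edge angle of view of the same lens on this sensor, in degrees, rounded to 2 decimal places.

11.65°

From the short-edge AOV: f = 14.9 / (2·tan(3.9°)) = 14.9 / 0.13635 ≈ 109.2805 mm.
Long-edge AOV = 2·arctan(22.3 / (2 × 109.2805)) = 2·arctan(0.10203) ≈ 11.6516°.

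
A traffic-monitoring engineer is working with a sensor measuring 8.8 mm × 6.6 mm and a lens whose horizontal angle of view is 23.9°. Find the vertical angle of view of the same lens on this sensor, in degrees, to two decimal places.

From the horizontal AOV: f = 8.8 / (2·tan(11.95°)) = 8.8 / 0.42329 ≈ 20.7896 mm.
Vertical AOV = 2·arctan(6.6 / (2 × 20.7896)) = 2·arctan(0.15873) ≈ 18.0390°.

18.04°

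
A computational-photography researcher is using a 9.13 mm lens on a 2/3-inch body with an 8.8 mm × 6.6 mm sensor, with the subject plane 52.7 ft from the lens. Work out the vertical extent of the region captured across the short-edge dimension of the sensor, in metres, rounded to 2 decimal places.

11.61 m

dₒ: 52.7 ft × 304.8 mm/ft = 16062.96 mm.
Similar triangles through the lens centre give W/dₒ = h/dᵢ; with 1/f = 1/dₒ + 1/dᵢ this gives W = h·(dₒ − f)/f.
W = 6.6 mm × (16063 − 9.13) / 9.13 = 6.6 × 1758.3603 ≈ 11605.178 mm = 11.6052 m.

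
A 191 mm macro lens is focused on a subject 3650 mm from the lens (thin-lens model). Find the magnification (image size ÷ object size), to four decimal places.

0.0552×

Thin lens: 1/f = 1/dₒ + 1/dᵢ → 1/dᵢ = 1/191 − 1/3650 = 0.0049616 mm⁻¹, so dᵢ ≈ 201.5467 mm.
Magnification m = dᵢ/dₒ = 201.5467/3650 ≈ 0.05522.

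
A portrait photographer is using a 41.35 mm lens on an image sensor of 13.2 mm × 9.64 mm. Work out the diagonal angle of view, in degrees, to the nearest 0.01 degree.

Sensor diagonal = √(13.2² + 9.64²) = √267.1696 ≈ 16.3453 mm.
Angle of view α = 2·arctan(d/2f) with d = 16.3453 mm and f = 41.35 mm.
d/2f = 0.19765; arctan(0.19765) ≈ 11.1802°, so α ≈ 22.3604°.

22.36°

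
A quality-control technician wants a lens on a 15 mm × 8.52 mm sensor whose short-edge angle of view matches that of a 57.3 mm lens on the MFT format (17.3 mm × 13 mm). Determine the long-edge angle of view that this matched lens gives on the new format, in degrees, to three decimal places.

22.588°

Equal short-edge AOV ⇒ f₂ = f₁ · 8.52/13 = 57.3 × 0.65538 ≈ 37.5535 mm.
Long-edge AOV on the new format = 2·arctan(15 / (2 × 37.5535)) = 2·arctan(0.19971) ≈ 22.5884°.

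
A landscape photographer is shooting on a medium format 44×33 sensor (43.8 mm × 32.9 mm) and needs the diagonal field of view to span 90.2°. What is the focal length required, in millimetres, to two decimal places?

27.29 mm

Sensor diagonal = √(43.8² + 32.9²) = √3000.8500 ≈ 54.7800 mm.
From α = 2·arctan(d/2f) we get f = d / (2·tan(α/2)).
With d = 54.7800 mm and α/2 = 45.1°, tan(α/2) ≈ 1.00350, so f ≈ 54.7800 / 2.00699 ≈ 27.2946 mm.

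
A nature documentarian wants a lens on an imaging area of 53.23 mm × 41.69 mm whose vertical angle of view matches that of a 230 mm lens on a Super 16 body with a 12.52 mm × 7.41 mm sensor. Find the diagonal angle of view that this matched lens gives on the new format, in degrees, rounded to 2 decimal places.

2.99°

Equal vertical AOV ⇒ f₂ = f₁ · 41.69/7.41 = 230 × 5.62618 ≈ 1294.0216 mm.
Sensor diagonal = √(53.23² + 41.69²) = √4571.4890 ≈ 67.6128 mm.
Diagonal AOV on the new format = 2·arctan(67.6128 / (2 × 1294.0216)) = 2·arctan(0.02613) ≈ 2.9930°.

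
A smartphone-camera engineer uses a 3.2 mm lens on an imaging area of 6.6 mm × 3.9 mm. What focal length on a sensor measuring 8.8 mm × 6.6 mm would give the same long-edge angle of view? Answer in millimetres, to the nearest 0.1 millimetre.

4.3 mm

Equal angle of view means equal width/f ratio, so f₂ = f₁ · (width₂/width₁) = 3.2 × 8.8/6.6.
f₂ = 3.2 × 1.33333 ≈ 4.267 mm.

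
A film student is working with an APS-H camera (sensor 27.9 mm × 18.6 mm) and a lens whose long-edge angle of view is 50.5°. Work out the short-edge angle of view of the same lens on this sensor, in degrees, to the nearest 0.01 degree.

From the long-edge AOV: f = 27.9 / (2·tan(25.25°)) = 27.9 / 0.94326 ≈ 29.5782 mm.
Short-edge AOV = 2·arctan(18.6 / (2 × 29.5782)) = 2·arctan(0.31442) ≈ 34.9084°.

34.91°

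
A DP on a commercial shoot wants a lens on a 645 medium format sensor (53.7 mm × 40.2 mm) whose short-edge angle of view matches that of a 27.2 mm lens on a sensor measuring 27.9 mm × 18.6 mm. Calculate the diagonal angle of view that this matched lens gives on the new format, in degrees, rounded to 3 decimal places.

59.412°

Equal short-edge AOV ⇒ f₂ = f₁ · 40.2/18.6 = 27.2 × 2.16129 ≈ 58.7871 mm.
Sensor diagonal = √(53.7² + 40.2²) = √4499.7300 ≈ 67.0800 mm.
Diagonal AOV on the new format = 2·arctan(67.0800 / (2 × 58.7871)) = 2·arctan(0.57053) ≈ 59.4124°.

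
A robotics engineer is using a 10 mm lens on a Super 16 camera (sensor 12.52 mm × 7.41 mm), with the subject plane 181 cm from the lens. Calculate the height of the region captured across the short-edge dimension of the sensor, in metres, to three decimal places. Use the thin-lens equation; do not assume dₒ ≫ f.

1.334 m

dₒ: 181 cm = 1810 mm.
Similar triangles through the lens centre give W/dₒ = h/dᵢ; with 1/f = 1/dₒ + 1/dᵢ this gives W = h·(dₒ − f)/f.
W = 7.41 mm × (1810 − 10) / 10 = 7.41 × 180.0000 ≈ 1333.800 mm = 1.3338 m.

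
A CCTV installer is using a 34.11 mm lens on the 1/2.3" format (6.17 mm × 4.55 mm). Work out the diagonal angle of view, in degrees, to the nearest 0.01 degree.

Sensor diagonal = √(6.17² + 4.55²) = √58.7714 ≈ 7.6663 mm.
Angle of view α = 2·arctan(d/2f) with d = 7.6663 mm and f = 34.11 mm.
d/2f = 0.11238; arctan(0.11238) ≈ 6.4117°, so α ≈ 12.8235°.

12.82°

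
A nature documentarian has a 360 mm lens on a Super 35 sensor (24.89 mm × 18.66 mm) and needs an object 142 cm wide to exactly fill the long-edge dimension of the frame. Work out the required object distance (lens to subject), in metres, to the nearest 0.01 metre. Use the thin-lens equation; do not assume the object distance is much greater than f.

20.90 m

W: 142 cm = 1420 mm.
Magnification m = w/W = dᵢ/dₒ; combined with 1/f = 1/dₒ + 1/dᵢ this gives dₒ = f·(1 + W/w).
dₒ = 360 mm × (1 + 1420/24.89) = 360 × 58.0510 ≈ 20898.369 mm = 20.8984 m.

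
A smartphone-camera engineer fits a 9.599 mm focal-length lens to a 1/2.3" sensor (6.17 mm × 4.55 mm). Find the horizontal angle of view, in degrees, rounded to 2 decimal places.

Angle of view α = 2·arctan(w/2f) with w = 6.17 mm and f = 9.599 mm.
w/2f = 0.32139; arctan(0.32139) ≈ 17.8168°, so α ≈ 35.6335°.

35.63°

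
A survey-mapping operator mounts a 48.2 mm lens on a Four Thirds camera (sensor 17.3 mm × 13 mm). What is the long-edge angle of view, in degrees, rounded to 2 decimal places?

20.35°

Angle of view α = 2·arctan(w/2f) with w = 17.3 mm and f = 48.2 mm.
w/2f = 0.17946; arctan(0.17946) ≈ 10.1740°, so α ≈ 20.3481°.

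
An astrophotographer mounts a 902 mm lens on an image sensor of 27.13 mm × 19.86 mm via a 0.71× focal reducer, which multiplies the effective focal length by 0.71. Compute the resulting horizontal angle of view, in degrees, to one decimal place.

Effective focal length f = 902 × 0.71 = 640.42 mm.
α = 2·arctan(27.13 / (2 × 640.42)) = 2·arctan(0.02118) ≈ 2.4268°.

2.4°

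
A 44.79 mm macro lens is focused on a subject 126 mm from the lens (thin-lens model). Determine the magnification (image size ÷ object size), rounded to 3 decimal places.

Thin lens: 1/f = 1/dₒ + 1/dᵢ → 1/dᵢ = 1/44.79 − 1/126 = 0.0143899 mm⁻¹, so dᵢ ≈ 69.4932 mm.
Magnification m = dᵢ/dₒ = 69.4932/126 ≈ 0.55153.

0.552×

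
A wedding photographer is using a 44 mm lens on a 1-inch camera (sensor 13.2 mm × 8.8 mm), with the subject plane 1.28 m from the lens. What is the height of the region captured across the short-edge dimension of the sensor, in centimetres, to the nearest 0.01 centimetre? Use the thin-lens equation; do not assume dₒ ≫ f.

dₒ: 1.28 m = 1280 mm.
Similar triangles through the lens centre give W/dₒ = h/dᵢ; with 1/f = 1/dₒ + 1/dᵢ this gives W = h·(dₒ − f)/f.
W = 8.8 mm × (1280 − 44) / 44 = 8.8 × 28.0909 ≈ 247.200 mm = 24.72 cm.

24.72 cm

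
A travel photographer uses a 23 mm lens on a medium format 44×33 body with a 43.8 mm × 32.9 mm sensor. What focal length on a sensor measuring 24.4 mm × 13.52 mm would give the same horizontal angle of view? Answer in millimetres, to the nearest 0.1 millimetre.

12.8 mm

Equal angle of view means equal width/f ratio, so f₂ = f₁ · (width₂/width₁) = 23 × 24.4/43.8.
f₂ = 23 × 0.55708 ≈ 12.813 mm.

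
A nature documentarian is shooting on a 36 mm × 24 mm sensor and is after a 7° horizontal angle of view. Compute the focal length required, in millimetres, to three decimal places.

From α = 2·arctan(w/2f) we get f = w / (2·tan(α/2)).
With w = 36 mm and α/2 = 3.5°, tan(α/2) ≈ 0.06116, so f ≈ 36 / 0.12233 ≈ 294.2974 mm.

294.297 mm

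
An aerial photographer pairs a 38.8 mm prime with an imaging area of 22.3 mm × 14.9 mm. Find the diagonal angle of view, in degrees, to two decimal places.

38.13°

Sensor diagonal = √(22.3² + 14.9²) = √719.3000 ≈ 26.8198 mm.
Angle of view α = 2·arctan(d/2f) with d = 26.8198 mm and f = 38.8 mm.
d/2f = 0.34562; arctan(0.34562) ≈ 19.0659°, so α ≈ 38.1319°.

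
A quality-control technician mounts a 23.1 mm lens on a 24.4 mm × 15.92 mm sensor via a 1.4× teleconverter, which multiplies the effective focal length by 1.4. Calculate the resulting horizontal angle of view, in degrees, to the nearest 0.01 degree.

Effective focal length f = 23.1 × 1.4 = 32.34 mm.
α = 2·arctan(24.4 / (2 × 32.34)) = 2·arctan(0.37724) ≈ 41.3371°.

41.34°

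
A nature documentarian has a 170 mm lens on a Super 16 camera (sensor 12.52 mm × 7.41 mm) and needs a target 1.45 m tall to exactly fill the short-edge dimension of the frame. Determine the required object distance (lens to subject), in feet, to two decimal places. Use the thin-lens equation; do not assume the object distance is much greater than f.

W: 1.45 m = 1450 mm.
Magnification m = h/W = dᵢ/dₒ; combined with 1/f = 1/dₒ + 1/dᵢ this gives dₒ = f·(1 + W/h).
dₒ = 170 mm × (1 + 1450/7.41) = 170 × 196.6815 ≈ 33435.857 mm = 33435.857/304.8 ft = 109.698 ft.

109.70 ft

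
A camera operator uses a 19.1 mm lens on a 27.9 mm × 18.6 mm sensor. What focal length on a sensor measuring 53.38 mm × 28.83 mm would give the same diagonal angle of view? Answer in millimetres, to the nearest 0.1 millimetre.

Sensor diagonal = √(27.9² + 18.6²) = √1124.3700 ≈ 33.5316 mm.
Sensor diagonal = √(53.38² + 28.83²) = √3680.5933 ≈ 60.6679 mm.
Equal angle of view means equal diagonal/f ratio, so f₂ = f₁ · (diagonal₂/diagonal₁) = 19.1 × 60.6679/33.5316.
f₂ = 19.1 × 1.80927 ≈ 34.557 mm.

34.6 mm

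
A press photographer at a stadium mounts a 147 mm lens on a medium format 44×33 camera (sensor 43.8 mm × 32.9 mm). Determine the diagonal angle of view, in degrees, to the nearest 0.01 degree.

21.11°

Sensor diagonal = √(43.8² + 32.9²) = √3000.8500 ≈ 54.7800 mm.
Angle of view α = 2·arctan(d/2f) with d = 54.7800 mm and f = 147 mm.
d/2f = 0.18633; arctan(0.18633) ≈ 10.5547°, so α ≈ 21.1094°.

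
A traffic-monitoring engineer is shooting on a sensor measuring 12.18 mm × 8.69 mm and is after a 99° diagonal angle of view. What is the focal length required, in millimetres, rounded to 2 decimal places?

Sensor diagonal = √(12.18² + 8.69²) = √223.8685 ≈ 14.9622 mm.
From α = 2·arctan(d/2f) we get f = d / (2·tan(α/2)).
With d = 14.9622 mm and α/2 = 49.5°, tan(α/2) ≈ 1.17085, so f ≈ 14.9622 / 2.34170 ≈ 6.3895 mm.

6.39 mm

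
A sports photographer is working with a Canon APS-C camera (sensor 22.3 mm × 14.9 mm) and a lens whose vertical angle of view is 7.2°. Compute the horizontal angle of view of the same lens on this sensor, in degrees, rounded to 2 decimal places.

10.76°

From the vertical AOV: f = 14.9 / (2·tan(3.6°)) = 14.9 / 0.12583 ≈ 118.4144 mm.
Horizontal AOV = 2·arctan(22.3 / (2 × 118.4144)) = 2·arctan(0.09416) ≈ 10.7583°.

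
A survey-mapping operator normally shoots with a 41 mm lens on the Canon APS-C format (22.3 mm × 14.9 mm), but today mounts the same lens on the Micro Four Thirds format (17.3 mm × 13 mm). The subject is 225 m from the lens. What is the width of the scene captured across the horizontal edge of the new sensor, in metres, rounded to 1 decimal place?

94.9 m

The focal length stays 41 mm; the relevant sensor dimension is now w = 17.3 mm. Object distance dₒ = 225 m = 225000 mm.
Thin-lens field width W = w·(dₒ − f)/f = 17.3 × (225000 − 41)/41 ≈ 94921.724 mm = 94.9217 m.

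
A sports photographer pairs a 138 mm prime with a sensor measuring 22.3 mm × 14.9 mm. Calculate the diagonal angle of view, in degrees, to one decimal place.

Sensor diagonal = √(22.3² + 14.9²) = √719.3000 ≈ 26.8198 mm.
Angle of view α = 2·arctan(d/2f) with d = 26.8198 mm and f = 138 mm.
d/2f = 0.09717; arctan(0.09717) ≈ 5.5502°, so α ≈ 11.1004°.

11.1°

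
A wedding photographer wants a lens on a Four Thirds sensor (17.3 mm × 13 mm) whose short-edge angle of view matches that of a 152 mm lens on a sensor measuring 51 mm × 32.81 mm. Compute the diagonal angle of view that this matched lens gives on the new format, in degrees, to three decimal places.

20.370°

Equal short-edge AOV ⇒ f₂ = f₁ · 13/32.81 = 152 × 0.39622 ≈ 60.2255 mm.
Sensor diagonal = √(17.3² + 13²) = √468.2900 ≈ 21.6400 mm.
Diagonal AOV on the new format = 2·arctan(21.6400 / (2 × 60.2255)) = 2·arctan(0.17966) ≈ 20.3700°.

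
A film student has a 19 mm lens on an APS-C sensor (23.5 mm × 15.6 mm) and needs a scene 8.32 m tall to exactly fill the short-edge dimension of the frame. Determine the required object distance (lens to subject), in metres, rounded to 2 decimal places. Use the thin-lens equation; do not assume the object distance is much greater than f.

10.15 m

W: 8.32 m = 8320 mm.
Magnification m = h/W = dᵢ/dₒ; combined with 1/f = 1/dₒ + 1/dᵢ this gives dₒ = f·(1 + W/h).
dₒ = 19 mm × (1 + 8320/15.6) = 19 × 534.3333 ≈ 10152.333 mm = 10.1523 m.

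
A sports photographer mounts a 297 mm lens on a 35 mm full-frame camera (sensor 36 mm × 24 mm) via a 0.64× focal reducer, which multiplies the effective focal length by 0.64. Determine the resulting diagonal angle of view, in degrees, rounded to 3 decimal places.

12.986°

Effective focal length f = 297 × 0.64 = 190.08 mm.
Sensor diagonal = √(36² + 24²) = √1872.0000 ≈ 43.2666 mm.
α = 2·arctan(43.267 / (2 × 190.08)) = 2·arctan(0.11381) ≈ 12.9860°.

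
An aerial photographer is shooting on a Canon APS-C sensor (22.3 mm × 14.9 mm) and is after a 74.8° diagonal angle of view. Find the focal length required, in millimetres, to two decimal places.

17.54 mm

Sensor diagonal = √(22.3² + 14.9²) = √719.3000 ≈ 26.8198 mm.
From α = 2·arctan(d/2f) we get f = d / (2·tan(α/2)).
With d = 26.8198 mm and α/2 = 37.4°, tan(α/2) ≈ 0.76456, so f ≈ 26.8198 / 1.52912 ≈ 17.5394 mm.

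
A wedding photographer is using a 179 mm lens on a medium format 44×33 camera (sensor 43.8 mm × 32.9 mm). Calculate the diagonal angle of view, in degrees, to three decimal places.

17.399°

Sensor diagonal = √(43.8² + 32.9²) = √3000.8500 ≈ 54.7800 mm.
Angle of view α = 2·arctan(d/2f) with d = 54.7800 mm and f = 179 mm.
d/2f = 0.15302; arctan(0.15302) ≈ 8.6997°, so α ≈ 17.3995°.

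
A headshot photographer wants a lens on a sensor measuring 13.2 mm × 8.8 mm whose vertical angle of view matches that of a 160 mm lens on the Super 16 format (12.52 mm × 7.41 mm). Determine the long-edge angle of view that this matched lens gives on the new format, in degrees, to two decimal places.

3.98°

Equal vertical AOV ⇒ f₂ = f₁ · 8.8/7.41 = 160 × 1.18758 ≈ 190.0135 mm.
Long-edge AOV on the new format = 2·arctan(13.2 / (2 × 190.0135)) = 2·arctan(0.03473) ≈ 3.9787°.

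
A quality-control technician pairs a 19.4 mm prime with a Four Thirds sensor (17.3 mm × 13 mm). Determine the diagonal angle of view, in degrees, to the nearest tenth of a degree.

Sensor diagonal = √(17.3² + 13²) = √468.2900 ≈ 21.6400 mm.
Angle of view α = 2·arctan(d/2f) with d = 21.6400 mm and f = 19.4 mm.
d/2f = 0.55773; arctan(0.55773) ≈ 29.1498°, so α ≈ 58.2996°.

58.3°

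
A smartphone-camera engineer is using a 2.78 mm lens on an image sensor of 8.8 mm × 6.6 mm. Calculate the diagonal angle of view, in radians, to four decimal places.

2.2056 rad

Sensor diagonal = √(8.8² + 6.6²) = √121.0000 ≈ 11.0000 mm.
Angle of view α = 2·arctan(d/2f) with d = 11.0000 mm and f = 2.78 mm.
d/2f = 1.97842; arctan(1.97842) ≈ 1.1028 rad, so α ≈ 2.2056 rad.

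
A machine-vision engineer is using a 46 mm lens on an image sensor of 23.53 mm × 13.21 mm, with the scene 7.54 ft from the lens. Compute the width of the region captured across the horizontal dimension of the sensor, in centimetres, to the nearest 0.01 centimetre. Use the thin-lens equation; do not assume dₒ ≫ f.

115.20 cm

dₒ: 7.54 ft × 304.8 mm/ft = 2298.19 mm.
Similar triangles through the lens centre give W/dₒ = w/dᵢ; with 1/f = 1/dₒ + 1/dᵢ this gives W = w·(dₒ − f)/f.
W = 23.53 mm × (2298.19 − 46) / 46 = 23.53 × 48.9607 ≈ 1152.045 mm = 115.205 cm.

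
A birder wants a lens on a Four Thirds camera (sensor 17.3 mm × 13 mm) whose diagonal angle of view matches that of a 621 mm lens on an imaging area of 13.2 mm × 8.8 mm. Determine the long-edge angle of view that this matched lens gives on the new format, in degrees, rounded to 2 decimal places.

Sensor diagonal = √(13.2² + 8.8²) = √251.6800 ≈ 15.8644 mm.
Sensor diagonal = √(17.3² + 13²) = √468.2900 ≈ 21.6400 mm.
Equal diagonal AOV ⇒ f₂ = f₁ · 21.6400/15.8644 = 621 × 1.36406 ≈ 847.0805 mm.
Long-edge AOV on the new format = 2·arctan(17.3 / (2 × 847.0805)) = 2·arctan(0.01021) ≈ 1.1701°.

1.17°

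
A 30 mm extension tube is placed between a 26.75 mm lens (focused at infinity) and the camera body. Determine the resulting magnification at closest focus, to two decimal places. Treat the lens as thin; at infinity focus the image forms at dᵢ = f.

The tube moves the image plane from f to f + e, so dᵢ = 26.75 + 30 = 56.75 mm. Focus is achieved when 1/f = 1/dₒ + 1/dᵢ, giving dₒ = 1/(1/f − 1/(f+e)).
Magnification m = dᵢ/dₒ = (f+e)·(1/f − 1/(f+e)) = e/f = 30/26.75 ≈ 1.1215.

1.12×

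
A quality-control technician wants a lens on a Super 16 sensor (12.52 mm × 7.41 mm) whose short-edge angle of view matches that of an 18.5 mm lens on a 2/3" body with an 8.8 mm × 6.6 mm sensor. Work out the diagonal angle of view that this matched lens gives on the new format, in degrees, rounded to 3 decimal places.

38.603°

Equal short-edge AOV ⇒ f₂ = f₁ · 7.41/6.6 = 18.5 × 1.12273 ≈ 20.7705 mm.
Sensor diagonal = √(12.52² + 7.41²) = √211.6585 ≈ 14.5485 mm.
Diagonal AOV on the new format = 2·arctan(14.5485 / (2 × 20.7705)) = 2·arctan(0.35022) ≈ 38.6026°.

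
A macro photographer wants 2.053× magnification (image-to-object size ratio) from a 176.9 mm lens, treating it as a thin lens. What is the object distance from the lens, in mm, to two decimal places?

263.07 mm

With m = dᵢ/dₒ and 1/f = 1/dₒ + 1/dᵢ, substituting dᵢ = m·dₒ gives 1/f = (1 + 1/m)/dₒ, hence dₒ = f·(1 + 1/m).
dₒ = 176.9 × (1 + 1/2.053) = 176.9 × 1.48709 ≈ 263.067 mm.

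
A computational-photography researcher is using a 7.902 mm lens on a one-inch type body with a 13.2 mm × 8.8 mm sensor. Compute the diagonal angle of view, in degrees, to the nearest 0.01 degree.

Sensor diagonal = √(13.2² + 8.8²) = √251.6800 ≈ 15.8644 mm.
Angle of view α = 2·arctan(d/2f) with d = 15.8644 mm and f = 7.902 mm.
d/2f = 1.00382; arctan(1.00382) ≈ 45.1093°, so α ≈ 90.2186°.

90.22°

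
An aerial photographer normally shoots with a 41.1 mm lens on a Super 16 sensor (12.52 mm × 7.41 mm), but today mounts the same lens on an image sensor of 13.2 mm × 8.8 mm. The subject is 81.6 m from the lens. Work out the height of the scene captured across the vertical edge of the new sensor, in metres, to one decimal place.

17.5 m

The focal length stays 41.1 mm; the relevant sensor dimension is now h = 8.8 mm. Object distance dₒ = 81.6 m = 81600 mm.
Thin-lens field height W = h·(dₒ − f)/f = 8.8 × (81600 − 41.1)/41.1 ≈ 17462.733 mm = 17.4627 m.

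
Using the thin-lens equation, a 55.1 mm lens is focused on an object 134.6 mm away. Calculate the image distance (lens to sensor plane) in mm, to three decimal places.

93.289 mm

1/dᵢ = 1/f − 1/dₒ = 1/55.1 − 1/134.6 = 0.0107194 mm⁻¹.
dᵢ = 1/0.0107194 ≈ 93.2888 mm.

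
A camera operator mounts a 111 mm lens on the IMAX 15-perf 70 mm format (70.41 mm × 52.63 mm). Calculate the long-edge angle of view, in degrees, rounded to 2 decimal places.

35.19°

Angle of view α = 2·arctan(w/2f) with w = 70.41 mm and f = 111 mm.
w/2f = 0.31716; arctan(0.31716) ≈ 17.5971°, so α ≈ 35.1941°.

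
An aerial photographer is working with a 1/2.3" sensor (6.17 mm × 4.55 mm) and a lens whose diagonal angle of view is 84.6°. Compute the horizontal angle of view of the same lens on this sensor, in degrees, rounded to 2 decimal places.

Sensor diagonal = √(6.17² + 4.55²) = √58.7714 ≈ 7.6663 mm.
From the diagonal AOV: f = 7.6663 / (2·tan(42.3°)) = 7.6663 / 1.81986 ≈ 4.2125 mm.
Horizontal AOV = 2·arctan(6.17 / (2 × 4.2125)) = 2·arctan(0.73234) ≈ 72.4333°.

72.43°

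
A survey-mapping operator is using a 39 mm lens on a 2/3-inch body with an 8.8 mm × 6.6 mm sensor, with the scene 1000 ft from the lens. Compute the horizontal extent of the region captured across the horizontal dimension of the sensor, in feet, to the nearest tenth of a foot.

dₒ: 1000 ft × 304.8 mm/ft = 304799.99 mm.
Similar triangles through the lens centre give W/dₒ = w/dᵢ; with 1/f = 1/dₒ + 1/dᵢ this gives W = w·(dₒ − f)/f.
W = 8.8 mm × (304800 − 39) / 39 = 8.8 × 7814.3844 ≈ 68766.582 mm = 68766.582/304.8 ft = 225.612 ft.

225.6 ft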